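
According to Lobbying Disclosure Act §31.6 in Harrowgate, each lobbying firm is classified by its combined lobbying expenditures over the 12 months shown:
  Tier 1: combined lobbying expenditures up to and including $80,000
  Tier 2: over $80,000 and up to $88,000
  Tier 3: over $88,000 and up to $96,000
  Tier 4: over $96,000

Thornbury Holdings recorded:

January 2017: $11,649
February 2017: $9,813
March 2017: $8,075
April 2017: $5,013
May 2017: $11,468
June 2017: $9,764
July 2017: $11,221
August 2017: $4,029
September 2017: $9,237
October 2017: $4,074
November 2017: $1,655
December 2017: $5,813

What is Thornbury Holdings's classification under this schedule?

Tier 3

Combined lobbying expenditures: $11,649 + $9,813 + $8,075 + $5,013 + $11,468 + $9,764 + $11,221 + $4,029 + $9,237 + $4,074 + $1,655 + $5,813 = $91,811.
$88,000 < $91,811 ≤ $96,000, so Tier 3 applies.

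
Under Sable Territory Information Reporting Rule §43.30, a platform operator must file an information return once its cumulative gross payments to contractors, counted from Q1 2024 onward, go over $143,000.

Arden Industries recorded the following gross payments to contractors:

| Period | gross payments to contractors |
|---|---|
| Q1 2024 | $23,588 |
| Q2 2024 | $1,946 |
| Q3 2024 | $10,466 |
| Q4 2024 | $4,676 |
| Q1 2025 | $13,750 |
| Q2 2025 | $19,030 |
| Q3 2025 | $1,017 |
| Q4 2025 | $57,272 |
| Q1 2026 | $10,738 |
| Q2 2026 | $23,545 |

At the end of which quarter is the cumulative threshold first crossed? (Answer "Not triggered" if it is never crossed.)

Q2 2026

Through Q1 2024: $23,588
Through Q2 2024: $25,534
Through Q3 2024: $36,000
Through Q4 2024: $40,676
Through Q1 2025: $54,426
Through Q2 2025: $73,456
Through Q3 2025: $74,473
Through Q4 2025: $131,745
Through Q1 2026: $142,483
Through Q2 2026: $166,028 ← exceeds threshold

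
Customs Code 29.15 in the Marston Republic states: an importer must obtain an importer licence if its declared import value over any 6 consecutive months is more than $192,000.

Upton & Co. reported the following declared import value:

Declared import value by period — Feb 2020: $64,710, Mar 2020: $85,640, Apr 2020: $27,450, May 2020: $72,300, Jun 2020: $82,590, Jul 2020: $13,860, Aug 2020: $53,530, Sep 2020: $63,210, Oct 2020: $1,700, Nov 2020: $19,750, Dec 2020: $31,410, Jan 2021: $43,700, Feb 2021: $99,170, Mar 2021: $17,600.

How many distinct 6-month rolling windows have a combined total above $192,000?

Feb 2020–Jul 2020: $64,710 + $85,640 + $27,450 + $72,300 + $82,590 + $13,860 = $346,550 (over)
Mar 2020–Aug 2020: $85,640 + $27,450 + $72,300 + $82,590 + $13,860 + $53,530 = $335,370 (over)
Apr 2020–Sep 2020: $27,450 + $72,300 + $82,590 + $13,860 + $53,530 + $63,210 = $312,940 (over)
May 2020–Oct 2020: $72,300 + $82,590 + $13,860 + $53,530 + $63,210 + $1,700 = $287,190 (over)
Jun 2020–Nov 2020: $82,590 + $13,860 + $53,530 + $63,210 + $1,700 + $19,750 = $234,640 (over)
Jul 2020–Dec 2020: $13,860 + $53,530 + $63,210 + $1,700 + $19,750 + $31,410 = $183,460 (under)
Aug 2020–Jan 2021: $53,530 + $63,210 + $1,700 + $19,750 + $31,410 + $43,700 = $213,300 (over)
Sep 2020–Feb 2021: $63,210 + $1,700 + $19,750 + $31,410 + $43,700 + $99,170 = $258,940 (over)
Oct 2020–Mar 2021: $1,700 + $19,750 + $31,410 + $43,700 + $99,170 + $17,600 = $213,330 (over)
8 windows exceed the threshold.

8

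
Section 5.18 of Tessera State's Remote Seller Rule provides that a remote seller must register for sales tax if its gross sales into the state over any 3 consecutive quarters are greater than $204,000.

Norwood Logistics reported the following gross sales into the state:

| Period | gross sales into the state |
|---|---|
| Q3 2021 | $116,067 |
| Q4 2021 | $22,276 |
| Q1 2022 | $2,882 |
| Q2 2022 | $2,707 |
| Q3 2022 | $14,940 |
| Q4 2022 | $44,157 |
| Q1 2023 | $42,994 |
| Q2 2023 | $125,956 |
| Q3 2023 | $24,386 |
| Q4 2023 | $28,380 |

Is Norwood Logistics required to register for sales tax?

Q3 2021–Q1 2022: $116,067 + $22,276 + $2,882 = $141,225 (under)
Q4 2021–Q2 2022: $22,276 + $2,882 + $2,707 = $27,865 (under)
Q1 2022–Q3 2022: $2,882 + $2,707 + $14,940 = $20,529 (under)
Q2 2022–Q4 2022: $2,707 + $14,940 + $44,157 = $61,804 (under)
Q3 2022–Q1 2023: $14,940 + $44,157 + $42,994 = $102,091 (under)
Q4 2022–Q2 2023: $44,157 + $42,994 + $125,956 = $213,107 (over)
Q1 2023–Q3 2023: $42,994 + $125,956 + $24,386 = $193,336 (under)
Q2 2023–Q4 2023: $125,956 + $24,386 + $28,380 = $178,722 (under)
At least one window exceeds $204,000.

Yes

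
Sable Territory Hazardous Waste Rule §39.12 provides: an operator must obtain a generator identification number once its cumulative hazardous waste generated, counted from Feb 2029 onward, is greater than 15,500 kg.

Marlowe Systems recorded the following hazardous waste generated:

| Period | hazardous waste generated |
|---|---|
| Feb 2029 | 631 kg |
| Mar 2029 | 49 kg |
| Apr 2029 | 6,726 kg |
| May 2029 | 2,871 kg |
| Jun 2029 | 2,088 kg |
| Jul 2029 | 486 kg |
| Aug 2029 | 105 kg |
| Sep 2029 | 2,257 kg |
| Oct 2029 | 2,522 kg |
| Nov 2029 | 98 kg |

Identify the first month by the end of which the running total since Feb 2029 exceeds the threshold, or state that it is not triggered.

Oct 2029

Through Feb 2029: 631 kg
Through Mar 2029: 680 kg
Through Apr 2029: 7,406 kg
Through May 2029: 10,277 kg
Through Jun 2029: 12,365 kg
Through Jul 2029: 12,851 kg
Through Aug 2029: 12,956 kg
Through Sep 2029: 15,213 kg
Through Oct 2029: 17,735 kg ← exceeds threshold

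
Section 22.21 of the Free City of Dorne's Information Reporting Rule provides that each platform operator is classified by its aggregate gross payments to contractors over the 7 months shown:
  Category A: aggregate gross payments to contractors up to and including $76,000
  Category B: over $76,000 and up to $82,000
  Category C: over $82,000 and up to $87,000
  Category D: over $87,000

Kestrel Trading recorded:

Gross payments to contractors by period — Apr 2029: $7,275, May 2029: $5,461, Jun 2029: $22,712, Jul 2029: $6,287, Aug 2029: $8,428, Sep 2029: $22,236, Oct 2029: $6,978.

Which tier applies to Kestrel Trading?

Aggregate gross payments to contractors: $7,275 + $5,461 + $22,712 + $6,287 + $8,428 + $22,236 + $6,978 = $79,377.
$76,000 < $79,377 ≤ $82,000, so Category B applies.

Category B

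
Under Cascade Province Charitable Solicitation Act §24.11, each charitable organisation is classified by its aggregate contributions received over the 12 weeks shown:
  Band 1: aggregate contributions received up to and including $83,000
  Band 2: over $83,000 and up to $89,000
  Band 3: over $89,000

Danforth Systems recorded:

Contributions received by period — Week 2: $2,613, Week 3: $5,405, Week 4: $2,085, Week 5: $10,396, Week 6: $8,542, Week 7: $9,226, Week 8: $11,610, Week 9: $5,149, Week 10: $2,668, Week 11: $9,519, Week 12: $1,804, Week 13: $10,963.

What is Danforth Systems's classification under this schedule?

Aggregate contributions received: $2,613 + $5,405 + $2,085 + $10,396 + $8,542 + $9,226 + $11,610 + $5,149 + $2,668 + $9,519 + $1,804 + $10,963 = $79,980.
$79,980 ≤ $83,000, so Band 1 applies.

Band 1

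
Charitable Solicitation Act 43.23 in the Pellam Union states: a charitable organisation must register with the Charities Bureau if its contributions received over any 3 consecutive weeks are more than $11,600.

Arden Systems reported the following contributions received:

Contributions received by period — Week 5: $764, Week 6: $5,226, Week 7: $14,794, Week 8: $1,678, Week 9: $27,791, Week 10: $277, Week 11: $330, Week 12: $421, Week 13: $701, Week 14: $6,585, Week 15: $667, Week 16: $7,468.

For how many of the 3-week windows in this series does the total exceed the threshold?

6

Week 5–Week 7: $764 + $5,226 + $14,794 = $20,784 (over)
Week 6–Week 8: $5,226 + $14,794 + $1,678 = $21,698 (over)
Week 7–Week 9: $14,794 + $1,678 + $27,791 = $44,263 (over)
Week 8–Week 10: $1,678 + $27,791 + $277 = $29,746 (over)
Week 9–Week 11: $27,791 + $277 + $330 = $28,398 (over)
Week 10–Week 12: $277 + $330 + $421 = $1,028 (under)
Week 11–Week 13: $330 + $421 + $701 = $1,452 (under)
Week 12–Week 14: $421 + $701 + $6,585 = $7,707 (under)
Week 13–Week 15: $701 + $6,585 + $667 = $7,953 (under)
Week 14–Week 16: $6,585 + $667 + $7,468 = $14,720 (over)
6 windows exceed the threshold.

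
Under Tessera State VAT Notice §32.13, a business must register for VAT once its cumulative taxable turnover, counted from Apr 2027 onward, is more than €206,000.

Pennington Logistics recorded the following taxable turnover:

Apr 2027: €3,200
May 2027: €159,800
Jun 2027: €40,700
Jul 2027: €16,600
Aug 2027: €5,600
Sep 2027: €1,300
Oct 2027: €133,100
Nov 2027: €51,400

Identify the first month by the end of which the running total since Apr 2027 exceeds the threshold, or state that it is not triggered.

Jul 2027

Through Apr 2027: €3,200
Through May 2027: €163,000
Through Jun 2027: €203,700
Through Jul 2027: €220,300 ← exceeds threshold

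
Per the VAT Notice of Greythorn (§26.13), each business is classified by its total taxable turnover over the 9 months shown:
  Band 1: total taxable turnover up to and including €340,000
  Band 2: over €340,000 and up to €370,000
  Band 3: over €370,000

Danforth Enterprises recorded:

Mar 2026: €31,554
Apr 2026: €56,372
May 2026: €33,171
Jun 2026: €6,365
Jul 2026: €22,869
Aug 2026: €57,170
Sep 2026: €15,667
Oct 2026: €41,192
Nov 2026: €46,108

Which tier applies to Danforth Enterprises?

Total taxable turnover: €31,554 + €56,372 + €33,171 + €6,365 + €22,869 + €57,170 + €15,667 + €41,192 + €46,108 = €310,468.
€310,468 ≤ €340,000, so Band 1 applies.

Band 1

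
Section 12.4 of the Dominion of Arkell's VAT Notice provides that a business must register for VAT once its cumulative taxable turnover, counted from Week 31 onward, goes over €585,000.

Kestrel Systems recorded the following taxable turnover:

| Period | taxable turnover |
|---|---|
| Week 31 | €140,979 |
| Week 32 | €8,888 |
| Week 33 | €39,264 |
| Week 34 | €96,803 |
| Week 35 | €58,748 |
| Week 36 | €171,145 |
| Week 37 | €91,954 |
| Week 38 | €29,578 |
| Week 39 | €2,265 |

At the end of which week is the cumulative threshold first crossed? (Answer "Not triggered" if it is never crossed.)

Week 37

Through Week 31: €140,979
Through Week 32: €149,867
Through Week 33: €189,131
Through Week 34: €285,934
Through Week 35: €344,682
Through Week 36: €515,827
Through Week 37: €607,781 ← exceeds threshold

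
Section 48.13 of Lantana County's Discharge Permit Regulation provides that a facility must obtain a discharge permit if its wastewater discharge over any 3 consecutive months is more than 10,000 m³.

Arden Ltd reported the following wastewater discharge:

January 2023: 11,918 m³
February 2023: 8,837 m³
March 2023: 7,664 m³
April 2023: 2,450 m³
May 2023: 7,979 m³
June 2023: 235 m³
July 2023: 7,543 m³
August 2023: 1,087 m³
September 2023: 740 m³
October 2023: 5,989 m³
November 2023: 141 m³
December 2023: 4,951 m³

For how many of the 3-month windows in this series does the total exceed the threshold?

6

January 2023–March 2023: 11,918 m³ + 8,837 m³ + 7,664 m³ = 28,419 m³ (over)
February 2023–April 2023: 8,837 m³ + 7,664 m³ + 2,450 m³ = 18,951 m³ (over)
March 2023–May 2023: 7,664 m³ + 2,450 m³ + 7,979 m³ = 18,093 m³ (over)
April 2023–June 2023: 2,450 m³ + 7,979 m³ + 235 m³ = 10,664 m³ (over)
May 2023–July 2023: 7,979 m³ + 235 m³ + 7,543 m³ = 15,757 m³ (over)
June 2023–August 2023: 235 m³ + 7,543 m³ + 1,087 m³ = 8,865 m³ (under)
July 2023–September 2023: 7,543 m³ + 1,087 m³ + 740 m³ = 9,370 m³ (under)
August 2023–October 2023: 1,087 m³ + 740 m³ + 5,989 m³ = 7,816 m³ (under)
September 2023–November 2023: 740 m³ + 5,989 m³ + 141 m³ = 6,870 m³ (under)
October 2023–December 2023: 5,989 m³ + 141 m³ + 4,951 m³ = 11,081 m³ (over)
6 windows exceed the threshold.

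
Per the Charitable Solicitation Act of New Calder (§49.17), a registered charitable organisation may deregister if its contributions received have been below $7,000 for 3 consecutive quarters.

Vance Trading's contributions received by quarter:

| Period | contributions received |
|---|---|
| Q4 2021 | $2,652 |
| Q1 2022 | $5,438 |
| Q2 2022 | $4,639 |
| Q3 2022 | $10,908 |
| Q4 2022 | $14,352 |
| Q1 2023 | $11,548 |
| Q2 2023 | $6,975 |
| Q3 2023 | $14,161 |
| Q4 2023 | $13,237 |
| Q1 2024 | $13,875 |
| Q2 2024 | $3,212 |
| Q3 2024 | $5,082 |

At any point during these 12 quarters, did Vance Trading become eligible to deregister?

Quarters below $7,000: Q4 2021, Q1 2022, Q2 2022, Q2 2023, Q2 2024, Q3 2024.
Longest run of consecutive quarters below the threshold: 3.
3 ≥ 3, so Vance Trading became eligible.

Yes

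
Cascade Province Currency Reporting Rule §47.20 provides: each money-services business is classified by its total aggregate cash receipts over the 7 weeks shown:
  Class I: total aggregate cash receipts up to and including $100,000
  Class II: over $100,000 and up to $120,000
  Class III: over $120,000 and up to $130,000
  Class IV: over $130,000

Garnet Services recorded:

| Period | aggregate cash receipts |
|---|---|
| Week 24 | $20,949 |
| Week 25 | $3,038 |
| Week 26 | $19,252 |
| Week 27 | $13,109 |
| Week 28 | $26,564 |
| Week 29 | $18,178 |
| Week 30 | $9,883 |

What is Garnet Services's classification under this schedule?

Class II

Total aggregate cash receipts: $20,949 + $3,038 + $19,252 + $13,109 + $26,564 + $18,178 + $9,883 = $110,973.
$100,000 < $110,973 ≤ $120,000, so Class II applies.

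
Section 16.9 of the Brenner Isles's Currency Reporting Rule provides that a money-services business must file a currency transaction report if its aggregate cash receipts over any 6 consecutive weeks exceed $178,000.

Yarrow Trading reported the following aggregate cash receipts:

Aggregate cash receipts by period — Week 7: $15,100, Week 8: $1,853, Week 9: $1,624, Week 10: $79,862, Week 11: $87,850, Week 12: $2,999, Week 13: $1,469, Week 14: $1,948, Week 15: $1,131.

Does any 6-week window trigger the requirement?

Yes

Week 7–Week 12: $15,100 + $1,853 + $1,624 + $79,862 + $87,850 + $2,999 = $189,288 (over)
Week 8–Week 13: $1,853 + $1,624 + $79,862 + $87,850 + $2,999 + $1,469 = $175,657 (under)
Week 9–Week 14: $1,624 + $79,862 + $87,850 + $2,999 + $1,469 + $1,948 = $175,752 (under)
Week 10–Week 15: $79,862 + $87,850 + $2,999 + $1,469 + $1,948 + $1,131 = $175,259 (under)
At least one window exceeds $178,000.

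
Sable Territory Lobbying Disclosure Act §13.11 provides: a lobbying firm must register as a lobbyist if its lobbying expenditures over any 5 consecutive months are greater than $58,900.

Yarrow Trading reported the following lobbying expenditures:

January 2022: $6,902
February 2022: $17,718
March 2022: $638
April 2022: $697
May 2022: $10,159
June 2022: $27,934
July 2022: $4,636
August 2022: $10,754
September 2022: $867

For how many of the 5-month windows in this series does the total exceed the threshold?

January 2022–May 2022: $6,902 + $17,718 + $638 + $697 + $10,159 = $36,114 (under)
February 2022–June 2022: $17,718 + $638 + $697 + $10,159 + $27,934 = $57,146 (under)
March 2022–July 2022: $638 + $697 + $10,159 + $27,934 + $4,636 = $44,064 (under)
April 2022–August 2022: $697 + $10,159 + $27,934 + $4,636 + $10,754 = $54,180 (under)
May 2022–September 2022: $10,159 + $27,934 + $4,636 + $10,754 + $867 = $54,350 (under)
0 windows exceed the threshold.

0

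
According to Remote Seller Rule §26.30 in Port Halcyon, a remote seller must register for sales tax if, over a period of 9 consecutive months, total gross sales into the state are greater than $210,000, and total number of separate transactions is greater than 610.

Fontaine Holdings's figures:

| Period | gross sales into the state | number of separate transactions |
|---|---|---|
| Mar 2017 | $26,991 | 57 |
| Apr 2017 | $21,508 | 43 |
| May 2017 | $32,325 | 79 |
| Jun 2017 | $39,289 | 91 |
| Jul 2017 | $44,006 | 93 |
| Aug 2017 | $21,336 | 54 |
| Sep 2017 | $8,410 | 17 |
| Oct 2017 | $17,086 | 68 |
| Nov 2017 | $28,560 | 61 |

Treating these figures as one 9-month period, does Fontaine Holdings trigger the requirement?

Total gross sales into the state: $26,991 + $21,508 + $32,325 + $39,289 + $44,006 + $21,336 + $8,410 + $17,086 + $28,560 = $239,511 (> $210,000).
Total number of separate transactions: 57 + 43 + 79 + 91 + 93 + 54 + 17 + 68 + 61 = 563 (≤ 610).
The test is 'and': the rule requires both, and at least one is not exceeded.

No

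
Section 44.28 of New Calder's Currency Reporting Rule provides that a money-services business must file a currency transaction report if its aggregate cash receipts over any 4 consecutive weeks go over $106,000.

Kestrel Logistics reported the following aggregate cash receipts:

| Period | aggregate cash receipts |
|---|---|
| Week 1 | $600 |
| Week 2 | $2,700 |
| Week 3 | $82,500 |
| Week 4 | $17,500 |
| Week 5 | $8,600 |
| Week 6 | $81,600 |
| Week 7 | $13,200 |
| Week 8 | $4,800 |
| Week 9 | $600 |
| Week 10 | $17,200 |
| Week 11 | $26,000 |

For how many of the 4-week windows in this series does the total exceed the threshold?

Week 1–Week 4: $600 + $2,700 + $82,500 + $17,500 = $103,300 (under)
Week 2–Week 5: $2,700 + $82,500 + $17,500 + $8,600 = $111,300 (over)
Week 3–Week 6: $82,500 + $17,500 + $8,600 + $81,600 = $190,200 (over)
Week 4–Week 7: $17,500 + $8,600 + $81,600 + $13,200 = $120,900 (over)
Week 5–Week 8: $8,600 + $81,600 + $13,200 + $4,800 = $108,200 (over)
Week 6–Week 9: $81,600 + $13,200 + $4,800 + $600 = $100,200 (under)
Week 7–Week 10: $13,200 + $4,800 + $600 + $17,200 = $35,800 (under)
Week 8–Week 11: $4,800 + $600 + $17,200 + $26,000 = $48,600 (under)
4 windows exceed the threshold.

4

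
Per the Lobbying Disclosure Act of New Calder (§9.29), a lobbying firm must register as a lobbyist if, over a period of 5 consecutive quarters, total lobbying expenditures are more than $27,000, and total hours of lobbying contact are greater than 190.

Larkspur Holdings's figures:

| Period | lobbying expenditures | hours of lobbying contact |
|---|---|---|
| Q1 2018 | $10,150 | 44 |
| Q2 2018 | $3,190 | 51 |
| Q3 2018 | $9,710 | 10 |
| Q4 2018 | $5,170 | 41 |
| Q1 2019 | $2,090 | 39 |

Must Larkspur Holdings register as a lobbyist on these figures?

Total lobbying expenditures: $10,150 + $3,190 + $9,710 + $5,170 + $2,090 = $30,310 (> $27,000).
Total hours of lobbying contact: 44 + 51 + 10 + 41 + 39 = 185 (≤ 190).
The test is 'and': the rule requires both, and at least one is not exceeded.

No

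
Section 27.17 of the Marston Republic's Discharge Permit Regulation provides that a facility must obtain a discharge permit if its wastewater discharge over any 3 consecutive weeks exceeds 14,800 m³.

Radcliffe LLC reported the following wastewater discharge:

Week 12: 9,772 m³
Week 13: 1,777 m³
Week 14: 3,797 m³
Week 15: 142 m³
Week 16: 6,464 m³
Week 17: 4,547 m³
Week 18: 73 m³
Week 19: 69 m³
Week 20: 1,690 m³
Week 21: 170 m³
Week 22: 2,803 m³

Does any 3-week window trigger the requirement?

Week 12–Week 14: 9,772 m³ + 1,777 m³ + 3,797 m³ = 15,346 m³ (over)
Week 13–Week 15: 1,777 m³ + 3,797 m³ + 142 m³ = 5,716 m³ (under)
Week 14–Week 16: 3,797 m³ + 142 m³ + 6,464 m³ = 10,403 m³ (under)
Week 15–Week 17: 142 m³ + 6,464 m³ + 4,547 m³ = 11,153 m³ (under)
Week 16–Week 18: 6,464 m³ + 4,547 m³ + 73 m³ = 11,084 m³ (under)
Week 17–Week 19: 4,547 m³ + 73 m³ + 69 m³ = 4,689 m³ (under)
Week 18–Week 20: 73 m³ + 69 m³ + 1,690 m³ = 1,832 m³ (under)
Week 19–Week 21: 69 m³ + 1,690 m³ + 170 m³ = 1,929 m³ (under)
Week 20–Week 22: 1,690 m³ + 170 m³ + 2,803 m³ = 4,663 m³ (under)
At least one window exceeds 14,800 m³.

Yes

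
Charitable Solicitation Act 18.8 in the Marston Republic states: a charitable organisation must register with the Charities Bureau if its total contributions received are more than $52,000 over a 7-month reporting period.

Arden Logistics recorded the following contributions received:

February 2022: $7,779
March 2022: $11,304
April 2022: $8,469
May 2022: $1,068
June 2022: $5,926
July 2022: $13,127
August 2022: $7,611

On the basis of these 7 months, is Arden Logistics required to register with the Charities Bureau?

Yes

Total contributions received: $7,779 + $11,304 + $8,469 + $1,068 + $5,926 + $13,127 + $7,611 = $55,284.
$55,284 > $52,000, so the threshold is exceeded.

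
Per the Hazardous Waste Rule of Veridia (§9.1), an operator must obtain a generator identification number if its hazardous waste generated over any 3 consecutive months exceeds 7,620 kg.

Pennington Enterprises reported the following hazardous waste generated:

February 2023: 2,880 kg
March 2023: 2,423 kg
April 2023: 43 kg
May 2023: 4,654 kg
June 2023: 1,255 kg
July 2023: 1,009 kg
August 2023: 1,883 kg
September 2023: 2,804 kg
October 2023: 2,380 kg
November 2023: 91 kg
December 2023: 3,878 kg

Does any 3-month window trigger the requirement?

February 2023–April 2023: 2,880 kg + 2,423 kg + 43 kg = 5,346 kg (under)
March 2023–May 2023: 2,423 kg + 43 kg + 4,654 kg = 7,120 kg (under)
April 2023–June 2023: 43 kg + 4,654 kg + 1,255 kg = 5,952 kg (under)
May 2023–July 2023: 4,654 kg + 1,255 kg + 1,009 kg = 6,918 kg (under)
June 2023–August 2023: 1,255 kg + 1,009 kg + 1,883 kg = 4,147 kg (under)
July 2023–September 2023: 1,009 kg + 1,883 kg + 2,804 kg = 5,696 kg (under)
August 2023–October 2023: 1,883 kg + 2,804 kg + 2,380 kg = 7,067 kg (under)
September 2023–November 2023: 2,804 kg + 2,380 kg + 91 kg = 5,275 kg (under)
October 2023–December 2023: 2,380 kg + 91 kg + 3,878 kg = 6,349 kg (under)
No window exceeds 7,620 kg.

No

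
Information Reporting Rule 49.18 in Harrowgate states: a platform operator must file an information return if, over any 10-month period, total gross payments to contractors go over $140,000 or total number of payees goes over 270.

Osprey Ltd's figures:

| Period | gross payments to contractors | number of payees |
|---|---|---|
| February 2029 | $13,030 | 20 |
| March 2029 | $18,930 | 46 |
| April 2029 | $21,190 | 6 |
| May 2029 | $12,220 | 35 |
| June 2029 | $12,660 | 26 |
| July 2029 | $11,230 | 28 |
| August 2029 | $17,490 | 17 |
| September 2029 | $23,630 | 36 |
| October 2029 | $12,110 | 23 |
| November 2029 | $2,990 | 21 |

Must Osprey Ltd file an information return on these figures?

Total gross payments to contractors: $13,030 + $18,930 + $21,190 + $12,220 + $12,660 + $11,230 + $17,490 + $23,630 + $12,110 + $2,990 = $145,480 (> $140,000).
Total number of payees: 20 + 46 + 6 + 35 + 26 + 28 + 17 + 36 + 23 + 21 = 258 (≤ 270).
The test is 'or': at least one threshold is exceeded.

Yes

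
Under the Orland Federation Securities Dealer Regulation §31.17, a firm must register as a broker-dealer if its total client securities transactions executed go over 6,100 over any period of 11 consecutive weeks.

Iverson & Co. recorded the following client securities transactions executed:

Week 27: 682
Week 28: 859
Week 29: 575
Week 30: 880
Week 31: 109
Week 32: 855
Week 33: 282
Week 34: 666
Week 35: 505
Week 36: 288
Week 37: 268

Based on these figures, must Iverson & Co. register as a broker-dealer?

Total client securities transactions executed: 682 + 859 + 575 + 880 + 109 + 855 + 282 + 666 + 505 + 288 + 268 = 5,969.
5,969 ≤ 6,100, so the threshold is not exceeded.

No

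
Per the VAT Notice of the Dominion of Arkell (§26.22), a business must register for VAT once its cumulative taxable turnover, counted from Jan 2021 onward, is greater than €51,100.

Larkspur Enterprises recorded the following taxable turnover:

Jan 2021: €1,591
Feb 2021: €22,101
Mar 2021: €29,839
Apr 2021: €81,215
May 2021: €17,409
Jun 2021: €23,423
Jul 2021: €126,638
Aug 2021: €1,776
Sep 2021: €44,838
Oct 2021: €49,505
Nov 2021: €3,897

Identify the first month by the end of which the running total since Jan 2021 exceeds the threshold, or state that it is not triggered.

Mar 2021

Through Jan 2021: €1,591
Through Feb 2021: €23,692
Through Mar 2021: €53,531 ← exceeds threshold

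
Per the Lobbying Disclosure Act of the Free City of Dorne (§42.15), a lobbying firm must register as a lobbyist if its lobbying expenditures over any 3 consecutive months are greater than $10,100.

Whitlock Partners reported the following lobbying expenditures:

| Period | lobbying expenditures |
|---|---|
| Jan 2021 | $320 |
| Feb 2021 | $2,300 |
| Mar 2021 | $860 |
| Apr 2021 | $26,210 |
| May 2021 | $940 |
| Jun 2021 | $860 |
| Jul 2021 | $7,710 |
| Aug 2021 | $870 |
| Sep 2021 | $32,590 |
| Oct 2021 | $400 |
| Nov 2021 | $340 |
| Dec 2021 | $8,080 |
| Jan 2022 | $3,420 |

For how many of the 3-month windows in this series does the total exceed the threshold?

7

Jan 2021–Mar 2021: $320 + $2,300 + $860 = $3,480 (under)
Feb 2021–Apr 2021: $2,300 + $860 + $26,210 = $29,370 (over)
Mar 2021–May 2021: $860 + $26,210 + $940 = $28,010 (over)
Apr 2021–Jun 2021: $26,210 + $940 + $860 = $28,010 (over)
May 2021–Jul 2021: $940 + $860 + $7,710 = $9,510 (under)
Jun 2021–Aug 2021: $860 + $7,710 + $870 = $9,440 (under)
Jul 2021–Sep 2021: $7,710 + $870 + $32,590 = $41,170 (over)
Aug 2021–Oct 2021: $870 + $32,590 + $400 = $33,860 (over)
Sep 2021–Nov 2021: $32,590 + $400 + $340 = $33,330 (over)
Oct 2021–Dec 2021: $400 + $340 + $8,080 = $8,820 (under)
Nov 2021–Jan 2022: $340 + $8,080 + $3,420 = $11,840 (over)
7 windows exceed the threshold.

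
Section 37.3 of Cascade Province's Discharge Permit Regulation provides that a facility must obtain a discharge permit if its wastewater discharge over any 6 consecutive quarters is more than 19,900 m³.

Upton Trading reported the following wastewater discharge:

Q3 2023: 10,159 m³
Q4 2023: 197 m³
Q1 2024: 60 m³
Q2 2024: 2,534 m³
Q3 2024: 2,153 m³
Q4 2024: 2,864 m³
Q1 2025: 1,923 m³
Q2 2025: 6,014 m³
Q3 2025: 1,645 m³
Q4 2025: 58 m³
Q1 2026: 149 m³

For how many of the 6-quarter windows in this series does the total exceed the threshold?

Q3 2023–Q4 2024: 10,159 m³ + 197 m³ + 60 m³ + 2,534 m³ + 2,153 m³ + 2,864 m³ = 17,967 m³ (under)
Q4 2023–Q1 2025: 197 m³ + 60 m³ + 2,534 m³ + 2,153 m³ + 2,864 m³ + 1,923 m³ = 9,731 m³ (under)
Q1 2024–Q2 2025: 60 m³ + 2,534 m³ + 2,153 m³ + 2,864 m³ + 1,923 m³ + 6,014 m³ = 15,548 m³ (under)
Q2 2024–Q3 2025: 2,534 m³ + 2,153 m³ + 2,864 m³ + 1,923 m³ + 6,014 m³ + 1,645 m³ = 17,133 m³ (under)
Q3 2024–Q4 2025: 2,153 m³ + 2,864 m³ + 1,923 m³ + 6,014 m³ + 1,645 m³ + 58 m³ = 14,657 m³ (under)
Q4 2024–Q1 2026: 2,864 m³ + 1,923 m³ + 6,014 m³ + 1,645 m³ + 58 m³ + 149 m³ = 12,653 m³ (under)
0 windows exceed the threshold.

0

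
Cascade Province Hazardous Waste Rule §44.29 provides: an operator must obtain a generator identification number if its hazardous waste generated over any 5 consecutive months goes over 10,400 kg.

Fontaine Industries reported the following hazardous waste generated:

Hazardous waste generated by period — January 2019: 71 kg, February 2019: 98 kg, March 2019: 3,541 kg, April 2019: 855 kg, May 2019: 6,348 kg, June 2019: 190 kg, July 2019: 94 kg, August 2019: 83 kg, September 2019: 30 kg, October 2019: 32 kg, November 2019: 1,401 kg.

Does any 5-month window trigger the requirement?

Yes

January 2019–May 2019: 71 kg + 98 kg + 3,541 kg + 855 kg + 6,348 kg = 10,913 kg (over)
February 2019–June 2019: 98 kg + 3,541 kg + 855 kg + 6,348 kg + 190 kg = 11,032 kg (over)
March 2019–July 2019: 3,541 kg + 855 kg + 6,348 kg + 190 kg + 94 kg = 11,028 kg (over)
April 2019–August 2019: 855 kg + 6,348 kg + 190 kg + 94 kg + 83 kg = 7,570 kg (under)
May 2019–September 2019: 6,348 kg + 190 kg + 94 kg + 83 kg + 30 kg = 6,745 kg (under)
June 2019–October 2019: 190 kg + 94 kg + 83 kg + 30 kg + 32 kg = 429 kg (under)
July 2019–November 2019: 94 kg + 83 kg + 30 kg + 32 kg + 1,401 kg = 1,640 kg (under)
At least one window exceeds 10,400 kg.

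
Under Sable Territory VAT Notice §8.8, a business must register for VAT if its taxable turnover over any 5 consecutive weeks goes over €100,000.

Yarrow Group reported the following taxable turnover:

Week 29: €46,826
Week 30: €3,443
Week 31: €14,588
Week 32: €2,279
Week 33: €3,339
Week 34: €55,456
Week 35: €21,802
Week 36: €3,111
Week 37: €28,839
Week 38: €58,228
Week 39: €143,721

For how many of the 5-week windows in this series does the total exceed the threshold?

Week 29–Week 33: €46,826 + €3,443 + €14,588 + €2,279 + €3,339 = €70,475 (under)
Week 30–Week 34: €3,443 + €14,588 + €2,279 + €3,339 + €55,456 = €79,105 (under)
Week 31–Week 35: €14,588 + €2,279 + €3,339 + €55,456 + €21,802 = €97,464 (under)
Week 32–Week 36: €2,279 + €3,339 + €55,456 + €21,802 + €3,111 = €85,987 (under)
Week 33–Week 37: €3,339 + €55,456 + €21,802 + €3,111 + €28,839 = €112,547 (over)
Week 34–Week 38: €55,456 + €21,802 + €3,111 + €28,839 + €58,228 = €167,436 (over)
Week 35–Week 39: €21,802 + €3,111 + €28,839 + €58,228 + €143,721 = €255,701 (over)
3 windows exceed the threshold.

3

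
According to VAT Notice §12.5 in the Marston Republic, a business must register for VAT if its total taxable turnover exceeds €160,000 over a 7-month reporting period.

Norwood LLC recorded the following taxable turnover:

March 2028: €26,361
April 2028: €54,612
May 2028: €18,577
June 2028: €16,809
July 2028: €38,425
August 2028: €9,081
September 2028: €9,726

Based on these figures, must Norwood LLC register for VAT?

Yes

Total taxable turnover: €26,361 + €54,612 + €18,577 + €16,809 + €38,425 + €9,081 + €9,726 = €173,591.
€173,591 > €160,000, so the threshold is exceeded.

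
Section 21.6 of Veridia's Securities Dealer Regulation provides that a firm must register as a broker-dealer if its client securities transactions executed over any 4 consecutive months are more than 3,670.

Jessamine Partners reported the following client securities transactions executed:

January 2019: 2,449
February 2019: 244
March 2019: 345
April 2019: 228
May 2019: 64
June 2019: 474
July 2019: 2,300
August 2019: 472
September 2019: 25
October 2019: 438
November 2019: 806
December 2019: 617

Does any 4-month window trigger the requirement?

January 2019–April 2019: 2,449 + 244 + 345 + 228 = 3,266 (under)
February 2019–May 2019: 244 + 345 + 228 + 64 = 881 (under)
March 2019–June 2019: 345 + 228 + 64 + 474 = 1,111 (under)
April 2019–July 2019: 228 + 64 + 474 + 2,300 = 3,066 (under)
May 2019–August 2019: 64 + 474 + 2,300 + 472 = 3,310 (under)
June 2019–September 2019: 474 + 2,300 + 472 + 25 = 3,271 (under)
July 2019–October 2019: 2,300 + 472 + 25 + 438 = 3,235 (under)
August 2019–November 2019: 472 + 25 + 438 + 806 = 1,741 (under)
September 2019–December 2019: 25 + 438 + 806 + 617 = 1,886 (under)
No window exceeds 3,670.

No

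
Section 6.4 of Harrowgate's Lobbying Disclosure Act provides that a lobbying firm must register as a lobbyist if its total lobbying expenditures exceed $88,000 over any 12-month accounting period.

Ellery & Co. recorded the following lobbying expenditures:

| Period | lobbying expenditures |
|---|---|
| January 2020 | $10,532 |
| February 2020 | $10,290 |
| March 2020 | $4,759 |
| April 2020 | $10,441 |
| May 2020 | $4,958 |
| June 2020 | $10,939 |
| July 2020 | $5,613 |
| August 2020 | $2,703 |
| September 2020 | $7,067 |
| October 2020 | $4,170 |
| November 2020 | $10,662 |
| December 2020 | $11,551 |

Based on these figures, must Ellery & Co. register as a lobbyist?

Yes

Total lobbying expenditures: $10,532 + $10,290 + $4,759 + $10,441 + $4,958 + $10,939 + $5,613 + $2,703 + $7,067 + $4,170 + $10,662 + $11,551 = $93,685.
$93,685 > $88,000, so the threshold is exceeded.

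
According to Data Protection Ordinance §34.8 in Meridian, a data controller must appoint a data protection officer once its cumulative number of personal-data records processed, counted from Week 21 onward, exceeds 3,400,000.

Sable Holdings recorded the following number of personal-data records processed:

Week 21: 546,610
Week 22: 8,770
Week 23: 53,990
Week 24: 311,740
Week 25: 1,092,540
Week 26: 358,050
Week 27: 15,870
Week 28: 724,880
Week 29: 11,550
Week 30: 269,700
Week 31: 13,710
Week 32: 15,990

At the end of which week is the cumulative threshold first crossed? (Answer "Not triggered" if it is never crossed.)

Week 31

Through Week 21: 546,610
Through Week 22: 555,380
Through Week 23: 609,370
Through Week 24: 921,110
Through Week 25: 2,013,650
Through Week 26: 2,371,700
Through Week 27: 2,387,570
Through Week 28: 3,112,450
Through Week 29: 3,124,000
Through Week 30: 3,393,700
Through Week 31: 3,407,410 ← exceeds threshold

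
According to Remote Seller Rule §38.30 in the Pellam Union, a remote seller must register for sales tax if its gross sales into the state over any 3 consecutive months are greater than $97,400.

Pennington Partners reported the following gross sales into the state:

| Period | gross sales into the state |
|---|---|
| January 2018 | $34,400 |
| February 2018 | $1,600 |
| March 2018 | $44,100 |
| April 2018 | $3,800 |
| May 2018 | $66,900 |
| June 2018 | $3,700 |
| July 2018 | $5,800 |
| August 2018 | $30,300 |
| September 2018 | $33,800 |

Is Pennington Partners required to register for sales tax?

January 2018–March 2018: $34,400 + $1,600 + $44,100 = $80,100 (under)
February 2018–April 2018: $1,600 + $44,100 + $3,800 = $49,500 (under)
March 2018–May 2018: $44,100 + $3,800 + $66,900 = $114,800 (over)
April 2018–June 2018: $3,800 + $66,900 + $3,700 = $74,400 (under)
May 2018–July 2018: $66,900 + $3,700 + $5,800 = $76,400 (under)
June 2018–August 2018: $3,700 + $5,800 + $30,300 = $39,800 (under)
July 2018–September 2018: $5,800 + $30,300 + $33,800 = $69,900 (under)
At least one window exceeds $97,400.

Yes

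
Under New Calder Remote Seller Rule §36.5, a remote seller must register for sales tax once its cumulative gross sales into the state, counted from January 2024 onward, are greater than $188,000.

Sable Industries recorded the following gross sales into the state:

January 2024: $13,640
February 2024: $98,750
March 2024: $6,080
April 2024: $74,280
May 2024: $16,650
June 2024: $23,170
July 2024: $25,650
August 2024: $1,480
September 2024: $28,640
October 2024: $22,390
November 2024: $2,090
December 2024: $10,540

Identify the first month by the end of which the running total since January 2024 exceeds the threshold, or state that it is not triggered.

April 2024

Through January 2024: $13,640
Through February 2024: $112,390
Through March 2024: $118,470
Through April 2024: $192,750 ← exceeds threshold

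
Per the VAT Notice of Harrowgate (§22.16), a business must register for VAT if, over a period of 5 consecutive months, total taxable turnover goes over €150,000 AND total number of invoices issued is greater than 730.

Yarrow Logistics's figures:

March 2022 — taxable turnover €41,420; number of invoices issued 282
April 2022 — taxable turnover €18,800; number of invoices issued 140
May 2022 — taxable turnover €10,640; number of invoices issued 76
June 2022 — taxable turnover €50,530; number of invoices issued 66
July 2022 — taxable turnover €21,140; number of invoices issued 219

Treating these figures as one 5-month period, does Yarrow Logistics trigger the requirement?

No

Total taxable turnover: €41,420 + €18,800 + €10,640 + €50,530 + €21,140 = €142,530 (≤ €150,000).
Total number of invoices issued: 282 + 140 + 76 + 66 + 219 = 783 (> 730).
The test is 'and': the rule requires both, and at least one is not exceeded.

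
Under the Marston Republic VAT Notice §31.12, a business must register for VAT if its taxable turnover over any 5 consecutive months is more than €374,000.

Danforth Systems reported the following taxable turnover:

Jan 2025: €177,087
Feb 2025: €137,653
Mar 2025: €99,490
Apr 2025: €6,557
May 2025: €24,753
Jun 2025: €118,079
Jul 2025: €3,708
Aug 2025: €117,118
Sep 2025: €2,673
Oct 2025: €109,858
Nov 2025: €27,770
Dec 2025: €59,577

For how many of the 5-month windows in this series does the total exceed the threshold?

Jan 2025–May 2025: €177,087 + €137,653 + €99,490 + €6,557 + €24,753 = €445,540 (over)
Feb 2025–Jun 2025: €137,653 + €99,490 + €6,557 + €24,753 + €118,079 = €386,532 (over)
Mar 2025–Jul 2025: €99,490 + €6,557 + €24,753 + €118,079 + €3,708 = €252,587 (under)
Apr 2025–Aug 2025: €6,557 + €24,753 + €118,079 + €3,708 + €117,118 = €270,215 (under)
May 2025–Sep 2025: €24,753 + €118,079 + €3,708 + €117,118 + €2,673 = €266,331 (under)
Jun 2025–Oct 2025: €118,079 + €3,708 + €117,118 + €2,673 + €109,858 = €351,436 (under)
Jul 2025–Nov 2025: €3,708 + €117,118 + €2,673 + €109,858 + €27,770 = €261,127 (under)
Aug 2025–Dec 2025: €117,118 + €2,673 + €109,858 + €27,770 + €59,577 = €316,996 (under)
2 windows exceed the threshold.

2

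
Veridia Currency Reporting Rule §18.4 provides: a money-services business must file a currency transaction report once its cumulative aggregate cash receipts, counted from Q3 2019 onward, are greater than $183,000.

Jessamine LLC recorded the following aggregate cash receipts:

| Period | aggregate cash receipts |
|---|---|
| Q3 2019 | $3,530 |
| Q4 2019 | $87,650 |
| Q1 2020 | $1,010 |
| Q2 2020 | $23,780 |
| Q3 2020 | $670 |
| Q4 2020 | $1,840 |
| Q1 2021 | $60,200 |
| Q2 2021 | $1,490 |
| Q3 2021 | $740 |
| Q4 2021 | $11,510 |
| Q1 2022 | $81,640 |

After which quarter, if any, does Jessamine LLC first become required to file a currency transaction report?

Through Q3 2019: $3,530
Through Q4 2019: $91,180
Through Q1 2020: $92,190
Through Q2 2020: $115,970
Through Q3 2020: $116,640
Through Q4 2020: $118,480
Through Q1 2021: $178,680
Through Q2 2021: $180,170
Through Q3 2021: $180,910
Through Q4 2021: $192,420 ← exceeds threshold

Q4 2021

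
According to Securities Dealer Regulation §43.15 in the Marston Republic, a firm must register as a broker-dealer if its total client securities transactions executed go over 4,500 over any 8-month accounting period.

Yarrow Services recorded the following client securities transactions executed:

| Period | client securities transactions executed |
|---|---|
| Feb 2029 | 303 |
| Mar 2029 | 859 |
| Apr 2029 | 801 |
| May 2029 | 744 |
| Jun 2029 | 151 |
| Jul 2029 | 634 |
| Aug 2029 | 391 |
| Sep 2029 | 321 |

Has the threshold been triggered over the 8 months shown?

No

Total client securities transactions executed: 303 + 859 + 801 + 744 + 151 + 634 + 391 + 321 = 4,204.
4,204 ≤ 4,500, so the threshold is not exceeded.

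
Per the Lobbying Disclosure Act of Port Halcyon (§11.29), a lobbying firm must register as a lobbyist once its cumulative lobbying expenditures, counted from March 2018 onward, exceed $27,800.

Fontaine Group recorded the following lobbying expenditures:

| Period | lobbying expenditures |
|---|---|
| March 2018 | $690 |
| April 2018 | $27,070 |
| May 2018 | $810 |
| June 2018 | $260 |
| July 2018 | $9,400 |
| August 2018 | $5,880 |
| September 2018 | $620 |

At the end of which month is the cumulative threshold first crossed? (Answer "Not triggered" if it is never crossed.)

May 2018

Through March 2018: $690
Through April 2018: $27,760
Through May 2018: $28,570 ← exceeds threshold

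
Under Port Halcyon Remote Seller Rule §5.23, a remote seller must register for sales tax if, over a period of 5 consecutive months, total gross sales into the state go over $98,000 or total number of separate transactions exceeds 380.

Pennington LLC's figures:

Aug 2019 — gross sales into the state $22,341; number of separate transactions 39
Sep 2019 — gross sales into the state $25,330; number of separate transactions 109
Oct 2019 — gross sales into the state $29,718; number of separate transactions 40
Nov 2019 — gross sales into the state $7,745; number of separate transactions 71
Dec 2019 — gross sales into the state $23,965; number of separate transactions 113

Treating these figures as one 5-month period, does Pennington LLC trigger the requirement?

Total gross sales into the state: $22,341 + $25,330 + $29,718 + $7,745 + $23,965 = $109,099 (> $98,000).
Total number of separate transactions: 39 + 109 + 40 + 71 + 113 = 372 (≤ 380).
The test is 'or': at least one threshold is exceeded.

Yes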